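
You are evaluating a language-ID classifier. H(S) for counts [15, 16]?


Probabilities: [15/31, 16/31] ≈ [0.4839, 0.5161]
H = -((15/31)·log₂(15/31) + (16/31)·log₂(16/31))
  = 0.9992 bits

0.9992 bits


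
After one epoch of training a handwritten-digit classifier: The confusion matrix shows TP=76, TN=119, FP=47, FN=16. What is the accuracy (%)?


Accuracy = (TP+TN)/(TP+TN+FP+FN)
= (76+119)/(258)
= 195/258 = 75.58%

75.58%


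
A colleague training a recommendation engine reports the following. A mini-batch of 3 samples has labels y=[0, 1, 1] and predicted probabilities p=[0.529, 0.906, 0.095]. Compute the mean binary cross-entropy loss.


L[0] = -ln(1-0.529) = -ln(0.471) = 0.7529
L[1] = -ln(0.906) = 0.0987
L[2] = -ln(0.095) = 2.3539
mean = (0.7529 + 0.0987 + 2.3539)/3 = 1.0685

1.0685


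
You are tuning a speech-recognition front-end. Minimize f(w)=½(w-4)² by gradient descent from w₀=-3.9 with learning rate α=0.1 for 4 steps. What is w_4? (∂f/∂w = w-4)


step 1: grad = -3.9-4 = -7.9; w = -3.9 - 0.1·(-7.9) = -3.11
step 2: grad = -3.11-4 = -7.11; w = -3.11 - 0.1·(-7.11) = -2.399
step 3: grad = -2.399-4 = -6.399; w = -2.399 - 0.1·(-6.399) = -1.7591
step 4: grad = -1.7591-4 = -5.7591; w = -1.7591 - 0.1·(-5.7591) = -1.18319

-1.18319


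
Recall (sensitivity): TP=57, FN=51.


Recall = TP/(TP+FN)
= 57/(57+51)
= 57/108 = 52.78%

52.78%


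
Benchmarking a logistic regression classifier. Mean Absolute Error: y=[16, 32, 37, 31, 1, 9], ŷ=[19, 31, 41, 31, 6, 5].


Absolute errors: |16-19|=3, |32-31|=1, |37-41|=4, |31-31|=0, |1-6|=5, |9-5|=4
Sum = 17
MAE = 17/6 = 17/6

17/6


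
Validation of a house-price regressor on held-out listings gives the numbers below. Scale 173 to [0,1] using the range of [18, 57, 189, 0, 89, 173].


min=0, max=189
(173-0)/(189-0) = 173/189 = 0.9153

0.9153


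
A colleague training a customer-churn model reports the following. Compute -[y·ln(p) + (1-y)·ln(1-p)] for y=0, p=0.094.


BCE = -[y·ln(p) + (1-y)·ln(1-p)]
= -0 - 1·ln(1-0.094)
= -ln(0.906) = 0.0987

0.0987


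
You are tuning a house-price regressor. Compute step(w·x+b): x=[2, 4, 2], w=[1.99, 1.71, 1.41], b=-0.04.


z = (2)·(1.99) + (4)·(1.71) + (2)·(1.41) - 0.04
  = 13.6
step(z) = 1 (z≥0)

1


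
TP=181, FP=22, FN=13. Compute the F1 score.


Precision = 181/203 = 0.8916
Recall = 181/194 = 0.933
F1 = 2·P·R/(P+R) = 2·TP/(2·TP+FP+FN) = 362/(362+22+13) = 362/397 = 0.9118

0.9118


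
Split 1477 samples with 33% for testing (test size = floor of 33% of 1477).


Test = ⌊1477·33/100⌋ = 487
Train = 1477 - 487 = 990

Train: 990, Test: 487


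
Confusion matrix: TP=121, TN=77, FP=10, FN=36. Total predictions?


Total = TP + TN + FP + FN
= 121 + 77 + 10 + 36
= 244
(Predicted positive: 131, predicted negative: 113)

244


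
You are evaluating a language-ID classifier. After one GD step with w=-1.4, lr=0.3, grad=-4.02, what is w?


w_new = w - α·∇
= -1.4 - 0.3·-4.02
= -1.4 + 1.206
= -0.194

-0.194


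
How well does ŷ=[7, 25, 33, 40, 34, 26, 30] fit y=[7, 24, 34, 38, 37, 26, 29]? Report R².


ȳ = 27.8571
SS_res = Σ(y-ŷ)² = 16
SS_tot = Σ(y-ȳ)² = 678.86
R² = 1 - SS_res/SS_tot = 1 - 0.0236 = 0.9764

0.9764


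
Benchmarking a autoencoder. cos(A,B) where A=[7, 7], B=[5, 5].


A·B = 7·5 + 7·5 = 70
‖A‖ = √98 = 9.8995, ‖B‖ = √50 = 7.0711
cos = 70/(√98·√50) = 70/√4900 = 1.0

1.0


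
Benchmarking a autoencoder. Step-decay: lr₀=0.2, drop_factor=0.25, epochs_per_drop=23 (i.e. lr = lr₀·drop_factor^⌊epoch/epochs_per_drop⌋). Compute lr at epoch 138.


n_drops = ⌊138/23⌋ = 6
lr = 0.2·0.25^6 = 0.2·0.000244140625 = 0.000048828125

0.000048828125


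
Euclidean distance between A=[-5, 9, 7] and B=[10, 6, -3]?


d = √((-5-10)² + (9-6)² + (7+ 3)²)
  = √(225 + 9 + 100)
  = √334 = 18.2757

18.2757


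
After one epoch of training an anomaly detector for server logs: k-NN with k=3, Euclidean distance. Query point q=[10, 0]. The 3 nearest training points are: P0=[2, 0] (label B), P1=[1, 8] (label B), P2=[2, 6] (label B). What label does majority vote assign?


d(q,P0) = 8.0  (label B)
d(q,P1) = 12.0416  (label B)
d(q,P2) = 10.0  (label B)
Votes: A=0, B=3
Majority → B

B


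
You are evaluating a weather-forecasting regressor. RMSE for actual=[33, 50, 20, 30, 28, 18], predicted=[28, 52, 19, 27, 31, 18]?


MSE = 48/6 = 8
RMSE = √(48/6) = 2.8284

2.8284


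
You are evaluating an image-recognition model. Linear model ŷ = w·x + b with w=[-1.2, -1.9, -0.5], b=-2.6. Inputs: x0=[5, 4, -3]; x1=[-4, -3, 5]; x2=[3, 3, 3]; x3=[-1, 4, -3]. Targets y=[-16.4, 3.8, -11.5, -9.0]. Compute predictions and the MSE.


ŷ0 = (-1.2)·(5) + (-1.9)·(4) + (-0.5)·(-3) - 2.6 = -14.7
ŷ1 = (-1.2)·(-4) + (-1.9)·(-3) + (-0.5)·(5) - 2.6 = 5.4
ŷ2 = (-1.2)·(3) + (-1.9)·(3) + (-0.5)·(3) - 2.6 = -13.4
ŷ3 = (-1.2)·(-1) + (-1.9)·(4) + (-0.5)·(-3) - 2.6 = -7.5
errors² = [2.89, 2.56, 3.61, 2.25]
MSE = 11.3100/4 = 2.8275

2.8275


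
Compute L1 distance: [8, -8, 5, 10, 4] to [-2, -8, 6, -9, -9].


d = |8+ 2| + |-8+ 8| + |5-6| + |10+ 9| + |4+ 9|
  = 10 + 0 + 1 + 19 + 13
  = 43

43


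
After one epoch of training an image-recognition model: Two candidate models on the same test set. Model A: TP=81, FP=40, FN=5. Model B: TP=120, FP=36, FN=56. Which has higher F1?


Model A: P=81/121=0.6694, R=81/86=0.9419, F1=2PR/(P+R)=2TP/(2TP+FP+FN)=162/207=0.7826
Model B: P=120/156=0.7692, R=120/176=0.6818, F1=2PR/(P+R)=2TP/(2TP+FP+FN)=240/332=0.7229
0.7826 > 0.7229 → Model A

Model A


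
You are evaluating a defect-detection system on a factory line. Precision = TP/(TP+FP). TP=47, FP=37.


Precision = TP/(TP+FP)
= 47/(47+37)
= 47/84 = 55.95%

55.95%


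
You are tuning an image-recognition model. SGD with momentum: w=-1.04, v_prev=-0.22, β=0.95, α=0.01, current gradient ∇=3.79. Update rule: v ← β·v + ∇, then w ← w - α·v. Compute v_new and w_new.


v_new = 0.95·-0.22 + 3.79 = -0.209 + 3.79 = 3.581
w_new = -1.04 - 0.01·3.581 = -1.04 - 0.03581 = -1.07581

v_new=3.581, w_new=-1.07581


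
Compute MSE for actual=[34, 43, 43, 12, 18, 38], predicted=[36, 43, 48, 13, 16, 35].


Squared errors: (34-36)²=4, (43-43)²=0, (43-48)²=25, (12-13)²=1, (18-16)²=4, (38-35)²=9
Sum = 43
MSE = 43/6 = 43/6

43/6


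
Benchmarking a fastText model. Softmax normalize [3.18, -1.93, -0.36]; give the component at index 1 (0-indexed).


Exponentials: e^3.18=24.0468, e^-1.93=0.1451, e^-0.36=0.6977
Sum = 24.8896
Softmax = [0.9661, 0.0058, 0.028]
p[1] = 0.1451/24.8896 = 0.0058

0.0058


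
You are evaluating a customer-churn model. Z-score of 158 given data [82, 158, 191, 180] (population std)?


μ = 152.75, σ = 42.5404
z = (158 - 152.75)/42.5404 = 0.1234

0.1234


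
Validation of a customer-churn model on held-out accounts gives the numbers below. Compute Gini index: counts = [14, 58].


Probabilities: [14/72, 58/72] ≈ [0.1944, 0.8056]
Σpᵢ² = (196 + 3364)/72² = 3560/5184
Gini = 1 - Σpᵢ² = 1 - 3560/5184 = 0.3133

0.3133


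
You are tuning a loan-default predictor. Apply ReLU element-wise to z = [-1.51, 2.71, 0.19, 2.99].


ReLU(-1.51) = max(0, -1.51) = 0.0
ReLU(2.71) = max(0, 2.71) = 2.71
ReLU(0.19) = max(0, 0.19) = 0.19
ReLU(2.99) = max(0, 2.99) = 2.99
result = [0.0, 2.71, 0.19, 2.99]

[0.0, 2.71, 0.19, 2.99]


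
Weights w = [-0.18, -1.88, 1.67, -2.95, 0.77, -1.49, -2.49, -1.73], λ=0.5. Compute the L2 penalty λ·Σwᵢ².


‖w‖₂² = (-0.18)² + (-1.88)² + (1.67)² + (-2.95)² + (0.77)² + (-1.49)² + (-2.49)² + (-1.73)²
     = 0.0324 + 3.5344 + 2.7889 + 8.7025 + 0.5929 + 2.2201 + 6.2001 + 2.9929
     = 27.0642
λ·‖w‖₂² = 0.5·27.0642 = 13.5321

13.5321


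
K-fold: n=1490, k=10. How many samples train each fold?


Fold size = 1490/10 = 149
Training per fold = 1490 - 149 = 1341

1341


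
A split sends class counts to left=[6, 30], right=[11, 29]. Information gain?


Parent = [17, 59], H_parent = 0.7668
H_left = 0.65 (n=36), H_right = 0.8485 (n=40)
H_children = (36/76)·0.65 + (40/76)·0.8485 = 0.7545
IG = 0.7668 - 0.7545 = 0.0123

0.0123


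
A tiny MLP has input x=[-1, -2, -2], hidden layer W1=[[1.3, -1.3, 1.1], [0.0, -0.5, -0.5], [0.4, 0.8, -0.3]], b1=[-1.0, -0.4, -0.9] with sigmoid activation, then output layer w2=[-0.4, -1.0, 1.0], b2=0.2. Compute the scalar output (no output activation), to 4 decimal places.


z1[0] = (1.3)·(-1) + (-1.3)·(-2) + (1.1)·(-2) - 1.0 = -1.9
z1[1] = (0.0)·(-1) + (-0.5)·(-2) + (-0.5)·(-2) - 0.4 = 1.6
z1[2] = (0.4)·(-1) + (0.8)·(-2) + (-0.3)·(-2) - 0.9 = -2.3
h = sigmoid(z1) = [0.1301, 0.832, 0.0911]
output = (-0.4)·(0.1301) + (-1.0)·(0.832) + (1.0)·(0.0911) + 0.2 = -0.5929

-0.5929


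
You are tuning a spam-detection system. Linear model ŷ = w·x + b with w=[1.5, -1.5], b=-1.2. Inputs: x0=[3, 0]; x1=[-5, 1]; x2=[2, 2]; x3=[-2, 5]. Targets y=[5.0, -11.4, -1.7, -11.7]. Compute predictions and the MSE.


ŷ0 = (1.5)·(3) + (-1.5)·(0) - 1.2 = 3.3
ŷ1 = (1.5)·(-5) + (-1.5)·(1) - 1.2 = -10.2
ŷ2 = (1.5)·(2) + (-1.5)·(2) - 1.2 = -1.2
ŷ3 = (1.5)·(-2) + (-1.5)·(5) - 1.2 = -11.7
errors² = [2.89, 1.44, 0.25, 0.0]
MSE = 4.5800/4 = 1.145

1.145


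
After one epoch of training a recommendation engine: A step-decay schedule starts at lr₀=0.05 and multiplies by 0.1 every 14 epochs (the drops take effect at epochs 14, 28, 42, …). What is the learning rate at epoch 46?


n_drops = ⌊46/14⌋ = 3
lr = 0.05·0.1^3 = 0.05·0.001 = 0.00005

0.00005


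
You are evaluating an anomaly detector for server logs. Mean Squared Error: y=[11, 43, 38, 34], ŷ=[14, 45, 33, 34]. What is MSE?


Squared errors: (11-14)²=9, (43-45)²=4, (38-33)²=25, (34-34)²=0
Sum = 38
MSE = 38/4 = 19/2

19/2


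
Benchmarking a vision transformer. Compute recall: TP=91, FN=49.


Recall = TP/(TP+FN)
= 91/(91+49)
= 91/140 = 65.0%

65.0%


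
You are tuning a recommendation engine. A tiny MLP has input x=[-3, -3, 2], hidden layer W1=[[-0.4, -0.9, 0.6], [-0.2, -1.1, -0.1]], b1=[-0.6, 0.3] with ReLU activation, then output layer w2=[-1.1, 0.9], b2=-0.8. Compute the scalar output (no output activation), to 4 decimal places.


z1[0] = (-0.4)·(-3) + (-0.9)·(-3) + (0.6)·(2) - 0.6 = 4.5
z1[1] = (-0.2)·(-3) + (-1.1)·(-3) + (-0.1)·(2) + 0.3 = 4.0
h = ReLU(z1) = [4.5, 4.0]
output = (-1.1)·(4.5) + (0.9)·(4.0) - 0.8 = -2.15

-2.15


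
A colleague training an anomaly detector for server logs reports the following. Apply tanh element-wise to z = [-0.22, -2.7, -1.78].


tanh(-0.22) = -0.2165
tanh(-2.7) = -0.991
tanh(-1.78) = -0.9447
result = [-0.2165, -0.991, -0.9447]

[-0.2165, -0.991, -0.9447]


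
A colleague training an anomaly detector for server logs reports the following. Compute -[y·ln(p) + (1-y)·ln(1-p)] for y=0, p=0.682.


BCE = -[y·ln(p) + (1-y)·ln(1-p)]
= -0 - 1·ln(1-0.682)
= -ln(0.318) = 1.1457

1.1457


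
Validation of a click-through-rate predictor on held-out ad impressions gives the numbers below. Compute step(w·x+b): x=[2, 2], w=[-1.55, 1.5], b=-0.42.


z = (2)·(-1.55) + (2)·(1.5) - 0.42
  = -0.52
step(z) = 0 (z<0)

0


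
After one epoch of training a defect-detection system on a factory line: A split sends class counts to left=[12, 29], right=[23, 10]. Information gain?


Parent = [35, 39], H_parent = 0.9979
H_left = 0.8722 (n=41), H_right = 0.885 (n=33)
H_children = (41/74)·0.8722 + (33/74)·0.885 = 0.8779
IG = 0.9979 - 0.8779 = 0.12

0.12


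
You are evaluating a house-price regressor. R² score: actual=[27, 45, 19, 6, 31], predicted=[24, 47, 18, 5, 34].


ȳ = 25.6
SS_res = Σ(y-ŷ)² = 24
SS_tot = Σ(y-ȳ)² = 835.2
R² = 1 - SS_res/SS_tot = 1 - 0.0287 = 0.9713

0.9713


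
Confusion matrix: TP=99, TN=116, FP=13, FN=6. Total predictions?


Total = TP + TN + FP + FN
= 99 + 116 + 13 + 6
= 234
(Predicted positive: 112, predicted negative: 122)

234


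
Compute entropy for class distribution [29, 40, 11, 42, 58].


Probabilities: [29/180, 40/180, 11/180, 42/180, 58/180] ≈ [0.1611, 0.2222, 0.0611, 0.2333, 0.3222]
H = -((29/180)·log₂(29/180) + (40/180)·log₂(40/180) + (11/180)·log₂(11/180) + (42/180)·log₂(42/180) + (58/180)·log₂(58/180))
  = 2.1693 bits

2.1693 bits


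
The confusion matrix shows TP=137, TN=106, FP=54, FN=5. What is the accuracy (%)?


Accuracy = (TP+TN)/(TP+TN+FP+FN)
= (137+106)/(302)
= 243/302 = 80.46%

80.46%


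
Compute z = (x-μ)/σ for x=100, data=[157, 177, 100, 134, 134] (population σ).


μ = 140.4, σ = 25.8039
z = (100 - 140.4)/25.8039 = -1.5657

-1.5657


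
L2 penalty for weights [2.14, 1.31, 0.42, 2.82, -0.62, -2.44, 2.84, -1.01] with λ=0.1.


‖w‖₂² = (2.14)² + (1.31)² + (0.42)² + (2.82)² + (-0.62)² + (-2.44)² + (2.84)² + (-1.01)²
     = 4.5796 + 1.7161 + 0.1764 + 7.9524 + 0.3844 + 5.9536 + 8.0656 + 1.0201
     = 29.8482
λ·‖w‖₂² = 0.1·29.8482 = 2.98482

2.98482


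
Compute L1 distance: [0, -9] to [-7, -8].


d = |0+ 7| + |-9+ 8|
  = 7 + 1
  = 8

8


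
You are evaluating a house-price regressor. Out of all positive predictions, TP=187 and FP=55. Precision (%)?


Precision = TP/(TP+FP)
= 187/(187+55)
= 187/242 = 77.27%

77.27%


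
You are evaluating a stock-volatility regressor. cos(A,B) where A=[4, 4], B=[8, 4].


A·B = 4·8 + 4·4 = 48
‖A‖ = √32 = 5.6569, ‖B‖ = √80 = 8.9443
cos = 48/(√32·√80) = 48/√2560 = 0.9487

0.9487


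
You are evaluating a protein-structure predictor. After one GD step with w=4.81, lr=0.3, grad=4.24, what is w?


w_new = w - α·∇
= 4.81 - 0.3·4.24
= 4.81 - 1.272
= 3.538

3.538


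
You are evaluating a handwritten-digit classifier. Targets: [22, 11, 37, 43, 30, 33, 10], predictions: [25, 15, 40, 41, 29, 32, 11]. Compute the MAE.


Absolute errors: |22-25|=3, |11-15|=4, |37-40|=3, |43-41|=2, |30-29|=1, |33-32|=1, |10-11|=1
Sum = 15
MAE = 15/7 = 15/7

15/7


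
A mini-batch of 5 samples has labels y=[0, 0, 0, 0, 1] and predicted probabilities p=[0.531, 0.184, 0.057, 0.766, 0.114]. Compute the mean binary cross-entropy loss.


L[0] = -ln(1-0.531) = -ln(0.469) = 0.7572
L[1] = -ln(1-0.184) = -ln(0.816) = 0.2033
L[2] = -ln(1-0.057) = -ln(0.943) = 0.0587
L[3] = -ln(1-0.766) = -ln(0.234) = 1.4524
L[4] = -ln(0.114) = 2.1716
mean = (0.7572 + 0.2033 + 0.0587 + 1.4524 + 2.1716)/5 = 0.9286

0.9286


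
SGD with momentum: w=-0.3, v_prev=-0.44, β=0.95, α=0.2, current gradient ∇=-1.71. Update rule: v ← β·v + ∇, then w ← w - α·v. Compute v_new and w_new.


v_new = 0.95·-0.44 - 1.71 = -0.418 - 1.71 = -2.128
w_new = -0.3 - 0.2·-2.128 = -0.3 + 0.4256 = 0.1256

v_new=-2.128, w_new=0.1256


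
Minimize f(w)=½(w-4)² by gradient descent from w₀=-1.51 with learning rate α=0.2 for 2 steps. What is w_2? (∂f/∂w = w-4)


step 1: grad = -1.51-4 = -5.51; w = -1.51 - 0.2·(-5.51) = -0.408
step 2: grad = -0.408-4 = -4.408; w = -0.408 - 0.2·(-4.408) = 0.4736

0.4736


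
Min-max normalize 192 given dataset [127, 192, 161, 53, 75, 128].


min=53, max=192
(192-53)/(192-53) = 139/139 = 1.0

1.0


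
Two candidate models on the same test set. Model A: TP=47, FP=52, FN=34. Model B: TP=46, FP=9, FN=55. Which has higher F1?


Model A: P=47/99=0.4747, R=47/81=0.5802, F1=2PR/(P+R)=2TP/(2TP+FP+FN)=94/180=0.5222
Model B: P=46/55=0.8364, R=46/101=0.4554, F1=2PR/(P+R)=2TP/(2TP+FP+FN)=92/156=0.5897
0.5222 < 0.5897 → Model B

Model B


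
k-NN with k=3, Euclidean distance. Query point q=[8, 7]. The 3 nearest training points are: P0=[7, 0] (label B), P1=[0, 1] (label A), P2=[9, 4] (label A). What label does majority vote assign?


d(q,P0) = 7.0711  (label B)
d(q,P1) = 10.0  (label A)
d(q,P2) = 3.1623  (label A)
Votes: A=2, B=1
Majority → A

A


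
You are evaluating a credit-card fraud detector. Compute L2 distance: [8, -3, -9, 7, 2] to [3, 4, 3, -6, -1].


d = √((8-3)² + (-3-4)² + (-9-3)² + (7+ 6)² + (2+ 1)²)
  = √(25 + 49 + 144 + 169 + 9)
  = √396 = 19.8997

19.8997


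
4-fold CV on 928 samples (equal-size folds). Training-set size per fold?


Fold size = 928/4 = 232
Training per fold = 928 - 232 = 696

696


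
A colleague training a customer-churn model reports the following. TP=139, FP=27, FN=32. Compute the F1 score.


Precision = 139/166 = 0.8373
Recall = 139/171 = 0.8129
F1 = 2·P·R/(P+R) = 2·TP/(2·TP+FP+FN) = 278/(278+27+32) = 278/337 = 0.8249

0.8249


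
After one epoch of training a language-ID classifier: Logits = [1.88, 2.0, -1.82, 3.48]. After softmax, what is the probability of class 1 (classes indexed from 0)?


Exponentials: e^1.88=6.5535, e^2.0=7.3891, e^-1.82=0.162, e^3.48=32.4597
Sum = 46.5643
Softmax = [0.1407, 0.1587, 0.0035, 0.6971]
p[1] = 7.3891/46.5643 = 0.1587

0.1587


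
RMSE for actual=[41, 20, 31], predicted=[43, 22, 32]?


MSE = 9/3 = 3
RMSE = √(9/3) = 1.7321

1.7321


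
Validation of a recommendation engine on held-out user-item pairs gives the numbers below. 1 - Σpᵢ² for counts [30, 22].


Probabilities: [30/52, 22/52] ≈ [0.5769, 0.4231]
Σpᵢ² = (900 + 484)/52² = 1384/2704
Gini = 1 - Σpᵢ² = 1 - 1384/2704 = 0.4882

0.4882


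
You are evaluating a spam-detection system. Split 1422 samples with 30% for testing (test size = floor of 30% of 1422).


Test = ⌊1422·30/100⌋ = 426
Train = 1422 - 426 = 996

Train: 996, Test: 426


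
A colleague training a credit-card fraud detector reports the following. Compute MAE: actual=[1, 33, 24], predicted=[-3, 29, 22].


Absolute errors: |1+ 3|=4, |33-29|=4, |24-22|=2
Sum = 10
MAE = 10/3 = 10/3

10/3


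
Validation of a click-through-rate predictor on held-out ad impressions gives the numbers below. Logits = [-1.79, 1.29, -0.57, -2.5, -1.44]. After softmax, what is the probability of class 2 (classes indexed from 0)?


Exponentials: e^-1.79=0.167, e^1.29=3.6328, e^-0.57=0.5655, e^-2.5=0.0821, e^-1.44=0.2369
Sum = 4.6843
Softmax = [0.0356, 0.7755, 0.1207, 0.0175, 0.0506]
p[2] = 0.5655/4.6843 = 0.1207

0.1207


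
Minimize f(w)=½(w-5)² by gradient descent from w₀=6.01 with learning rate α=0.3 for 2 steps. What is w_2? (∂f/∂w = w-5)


step 1: grad = 6.01-5 = 1.01; w = 6.01 - 0.3·(1.01) = 5.707
step 2: grad = 5.707-5 = 0.707; w = 5.707 - 0.3·(0.707) = 5.4949

5.4949


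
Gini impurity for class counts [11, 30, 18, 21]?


Probabilities: [11/80, 30/80, 18/80, 21/80] ≈ [0.1375, 0.375, 0.225, 0.2625]
Σpᵢ² = (121 + 900 + 324 + 441)/80² = 1786/6400
Gini = 1 - Σpᵢ² = 1 - 1786/6400 = 0.7209

0.7209


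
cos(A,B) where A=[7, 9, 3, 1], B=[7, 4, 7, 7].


A·B = 7·7 + 9·4 + 3·7 + 1·7 = 113
‖A‖ = √140 = 11.8322, ‖B‖ = √163 = 12.7671
cos = 113/(√140·√163) = 113/√22820 = 0.748

0.748


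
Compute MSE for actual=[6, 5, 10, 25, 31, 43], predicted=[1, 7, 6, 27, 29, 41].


Squared errors: (6-1)²=25, (5-7)²=4, (10-6)²=16, (25-27)²=4, (31-29)²=4, (43-41)²=4
Sum = 57
MSE = 57/6 = 19/2

19/2


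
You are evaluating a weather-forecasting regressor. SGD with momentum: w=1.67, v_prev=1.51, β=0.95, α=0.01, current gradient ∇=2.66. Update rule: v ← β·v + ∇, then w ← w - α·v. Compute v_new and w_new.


v_new = 0.95·1.51 + 2.66 = 1.4345 + 2.66 = 4.0945
w_new = 1.67 - 0.01·4.0945 = 1.67 - 0.040945 = 1.629055

v_new=4.0945, w_new=1.629055


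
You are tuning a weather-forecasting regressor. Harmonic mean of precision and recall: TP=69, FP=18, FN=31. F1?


Precision = 69/87 = 0.7931
Recall = 69/100 = 0.69
F1 = 2·P·R/(P+R) = 2·TP/(2·TP+FP+FN) = 138/(138+18+31) = 138/187 = 0.738

0.738


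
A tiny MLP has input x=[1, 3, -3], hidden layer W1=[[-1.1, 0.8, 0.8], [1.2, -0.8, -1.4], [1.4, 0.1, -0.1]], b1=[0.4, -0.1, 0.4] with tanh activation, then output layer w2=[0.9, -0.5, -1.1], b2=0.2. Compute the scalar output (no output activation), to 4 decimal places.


z1[0] = (-1.1)·(1) + (0.8)·(3) + (0.8)·(-3) + 0.4 = -0.7
z1[1] = (1.2)·(1) + (-0.8)·(3) + (-1.4)·(-3) - 0.1 = 2.9
z1[2] = (1.4)·(1) + (0.1)·(3) + (-0.1)·(-3) + 0.4 = 2.4
h = tanh(z1) = [-0.6044, 0.994, 0.9837]
output = (0.9)·(-0.6044) + (-0.5)·(0.994) + (-1.1)·(0.9837) + 0.2 = -1.923

-1.923


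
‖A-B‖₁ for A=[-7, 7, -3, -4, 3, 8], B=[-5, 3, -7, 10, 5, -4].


d = |-7+ 5| + |7-3| + |-3+ 7| + |-4-10| + |3-5| + |8+ 4|
  = 2 + 4 + 4 + 14 + 2 + 12
  = 38

38


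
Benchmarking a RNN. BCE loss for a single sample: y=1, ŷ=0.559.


BCE = -[y·ln(p) + (1-y)·ln(1-p)]
= -1·ln(0.559) - 0
= -ln(0.559) = 0.5816

0.5816


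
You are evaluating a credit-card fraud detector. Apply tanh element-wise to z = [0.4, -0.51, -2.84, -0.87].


tanh(0.4) = 0.3799
tanh(-0.51) = -0.4699
tanh(-2.84) = -0.9932
tanh(-0.87) = -0.7014
result = [0.3799, -0.4699, -0.9932, -0.7014]

[0.3799, -0.4699, -0.9932, -0.7014]


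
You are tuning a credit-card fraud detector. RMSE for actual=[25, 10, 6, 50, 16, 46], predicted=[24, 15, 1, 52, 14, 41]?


MSE = 84/6 = 14
RMSE = √(84/6) = 3.7417

3.7417


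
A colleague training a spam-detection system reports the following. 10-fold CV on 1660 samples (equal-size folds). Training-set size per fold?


Fold size = 1660/10 = 166
Training per fold = 1660 - 166 = 1494

1494


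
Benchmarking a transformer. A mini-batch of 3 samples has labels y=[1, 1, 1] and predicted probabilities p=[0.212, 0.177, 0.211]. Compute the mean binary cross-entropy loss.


L[0] = -ln(0.212) = 1.5512
L[1] = -ln(0.177) = 1.7316
L[2] = -ln(0.211) = 1.5559
mean = (1.5512 + 1.7316 + 1.5559)/3 = 1.6129

1.6129


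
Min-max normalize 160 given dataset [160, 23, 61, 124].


min=23, max=160
(160-23)/(160-23) = 137/137 = 1.0

1.0


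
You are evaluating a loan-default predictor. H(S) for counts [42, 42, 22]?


Probabilities: [42/106, 42/106, 22/106] ≈ [0.3962, 0.3962, 0.2075]
H = -((42/106)·log₂(42/106) + (42/106)·log₂(42/106) + (22/106)·log₂(22/106))
  = 1.5292 bits

1.5292 bits


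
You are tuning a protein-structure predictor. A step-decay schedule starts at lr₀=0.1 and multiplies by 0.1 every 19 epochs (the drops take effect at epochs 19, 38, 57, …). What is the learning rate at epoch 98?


n_drops = ⌊98/19⌋ = 5
lr = 0.1·0.1^5 = 0.1·0.00001 = 0.000001

0.000001


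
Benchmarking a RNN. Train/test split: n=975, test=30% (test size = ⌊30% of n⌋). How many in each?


Test = ⌊975·30/100⌋ = 292
Train = 975 - 292 = 683

Train: 683, Test: 292


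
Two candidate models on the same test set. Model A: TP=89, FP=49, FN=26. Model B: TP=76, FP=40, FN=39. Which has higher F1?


Model A: P=89/138=0.6449, R=89/115=0.7739, F1=2PR/(P+R)=2TP/(2TP+FP+FN)=178/253=0.7036
Model B: P=76/116=0.6552, R=76/115=0.6609, F1=2PR/(P+R)=2TP/(2TP+FP+FN)=152/231=0.658
0.7036 > 0.658 → Model A

Model A


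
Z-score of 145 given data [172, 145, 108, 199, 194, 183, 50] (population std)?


μ = 150.1429, σ = 50.2833
z = (145 - 150.1429)/50.2833 = -0.1023

-0.1023


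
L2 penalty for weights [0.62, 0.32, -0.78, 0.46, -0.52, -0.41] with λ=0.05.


‖w‖₂² = (0.62)² + (0.32)² + (-0.78)² + (0.46)² + (-0.52)² + (-0.41)²
     = 0.3844 + 0.1024 + 0.6084 + 0.2116 + 0.2704 + 0.1681
     = 1.7453
λ·‖w‖₂² = 0.05·1.7453 = 0.087265

0.087265


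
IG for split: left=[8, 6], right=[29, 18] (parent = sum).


Parent = [37, 24], H_parent = 0.967
H_left = 0.9852 (n=14), H_right = 0.9601 (n=47)
H_children = (14/61)·0.9852 + (47/61)·0.9601 = 0.9659
IG = 0.967 - 0.9659 = 0.0011

0.0011


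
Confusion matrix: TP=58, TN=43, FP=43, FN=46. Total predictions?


Total = TP + TN + FP + FN
= 58 + 43 + 43 + 46
= 190
(Predicted positive: 101, predicted negative: 89)

190


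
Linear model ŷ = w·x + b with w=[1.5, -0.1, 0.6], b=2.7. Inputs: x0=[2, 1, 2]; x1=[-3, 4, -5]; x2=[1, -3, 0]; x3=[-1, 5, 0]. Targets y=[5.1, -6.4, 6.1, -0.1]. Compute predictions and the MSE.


ŷ0 = (1.5)·(2) + (-0.1)·(1) + (0.6)·(2) + 2.7 = 6.8
ŷ1 = (1.5)·(-3) + (-0.1)·(4) + (0.6)·(-5) + 2.7 = -5.2
ŷ2 = (1.5)·(1) + (-0.1)·(-3) + (0.6)·(0) + 2.7 = 4.5
ŷ3 = (1.5)·(-1) + (-0.1)·(5) + (0.6)·(0) + 2.7 = 0.7
errors² = [2.89, 1.44, 2.56, 0.64]
MSE = 7.5300/4 = 1.8825

1.8825


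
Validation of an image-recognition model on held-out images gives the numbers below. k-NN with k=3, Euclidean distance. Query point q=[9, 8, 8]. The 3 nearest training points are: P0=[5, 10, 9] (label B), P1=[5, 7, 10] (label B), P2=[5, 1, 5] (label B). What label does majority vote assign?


d(q,P0) = 4.5826  (label B)
d(q,P1) = 4.5826  (label B)
d(q,P2) = 8.6023  (label B)
Votes: A=0, B=3
Majority → B

B


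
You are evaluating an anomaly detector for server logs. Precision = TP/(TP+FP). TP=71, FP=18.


Precision = TP/(TP+FP)
= 71/(71+18)
= 71/89 = 79.78%

79.78%


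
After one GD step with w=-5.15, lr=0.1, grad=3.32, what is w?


w_new = w - α·∇
= -5.15 - 0.1·3.32
= -5.15 - 0.332
= -5.482

-5.482


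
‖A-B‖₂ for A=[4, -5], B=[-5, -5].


d = √((4+ 5)² + (-5+ 5)²)
  = √(81 + 0)
  = √81 = 9.0

9.0


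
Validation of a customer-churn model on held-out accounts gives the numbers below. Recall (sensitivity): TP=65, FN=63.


Recall = TP/(TP+FN)
= 65/(65+63)
= 65/128 = 50.78%

50.78%


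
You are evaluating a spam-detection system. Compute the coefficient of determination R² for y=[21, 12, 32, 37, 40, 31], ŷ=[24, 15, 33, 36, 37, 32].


ȳ = 28.8333
SS_res = Σ(y-ŷ)² = 30
SS_tot = Σ(y-ȳ)² = 550.83
R² = 1 - SS_res/SS_tot = 1 - 0.0545 = 0.9455

0.9455


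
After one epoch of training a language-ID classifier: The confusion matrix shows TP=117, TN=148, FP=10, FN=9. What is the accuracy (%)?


Accuracy = (TP+TN)/(TP+TN+FP+FN)
= (117+148)/(284)
= 265/284 = 93.31%

93.31%


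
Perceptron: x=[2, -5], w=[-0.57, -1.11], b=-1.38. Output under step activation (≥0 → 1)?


z = (2)·(-0.57) + (-5)·(-1.11) - 1.38
  = 3.03
step(z) = 1 (z≥0)

1


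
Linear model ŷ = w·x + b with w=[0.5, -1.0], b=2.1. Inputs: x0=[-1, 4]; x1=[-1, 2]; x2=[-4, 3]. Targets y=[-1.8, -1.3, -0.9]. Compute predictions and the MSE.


ŷ0 = (0.5)·(-1) + (-1.0)·(4) + 2.1 = -2.4
ŷ1 = (0.5)·(-1) + (-1.0)·(2) + 2.1 = -0.4
ŷ2 = (0.5)·(-4) + (-1.0)·(3) + 2.1 = -2.9
errors² = [0.36, 0.81, 4.0]
MSE = 5.1700/3 = 1.7233

1.7233


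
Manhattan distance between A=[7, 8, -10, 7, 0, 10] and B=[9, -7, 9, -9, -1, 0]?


d = |7-9| + |8+ 7| + |-10-9| + |7+ 9| + |0+ 1| + |10-0|
  = 2 + 15 + 19 + 16 + 1 + 10
  = 63

63


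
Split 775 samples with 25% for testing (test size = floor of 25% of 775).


Test = ⌊775·25/100⌋ = 193
Train = 775 - 193 = 582

Train: 582, Test: 193


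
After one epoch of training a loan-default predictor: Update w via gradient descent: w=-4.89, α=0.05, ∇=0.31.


w_new = w - α·∇
= -4.89 - 0.05·0.31
= -4.89 - 0.0155
= -4.9055

-4.9055


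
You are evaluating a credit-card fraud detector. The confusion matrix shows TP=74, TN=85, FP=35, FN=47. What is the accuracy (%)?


Accuracy = (TP+TN)/(TP+TN+FP+FN)
= (74+85)/(241)
= 159/241 = 65.98%

65.98%


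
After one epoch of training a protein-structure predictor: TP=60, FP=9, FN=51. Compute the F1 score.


Precision = 60/69 = 0.8696
Recall = 60/111 = 0.5405
F1 = 2·P·R/(P+R) = 2·TP/(2·TP+FP+FN) = 120/(120+9+51) = 120/180 = 0.6667

0.6667


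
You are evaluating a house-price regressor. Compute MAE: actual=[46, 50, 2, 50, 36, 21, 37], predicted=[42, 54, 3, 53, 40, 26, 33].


Absolute errors: |46-42|=4, |50-54|=4, |2-3|=1, |50-53|=3, |36-40|=4, |21-26|=5, |37-33|=4
Sum = 25
MAE = 25/7 = 25/7

25/7


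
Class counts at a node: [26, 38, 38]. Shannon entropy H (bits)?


Probabilities: [26/102, 38/102, 38/102] ≈ [0.2549, 0.3725, 0.3725]
H = -((26/102)·log₂(26/102) + (38/102)·log₂(38/102) + (38/102)·log₂(38/102))
  = 1.5641 bits

1.5641 bits


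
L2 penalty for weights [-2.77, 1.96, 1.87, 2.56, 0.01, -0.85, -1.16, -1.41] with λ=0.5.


‖w‖₂² = (-2.77)² + (1.96)² + (1.87)² + (2.56)² + (0.01)² + (-0.85)² + (-1.16)² + (-1.41)²
     = 7.6729 + 3.8416 + 3.4969 + 6.5536 + 0.0001 + 0.7225 + 1.3456 + 1.9881
     = 25.6213
λ·‖w‖₂² = 0.5·25.6213 = 12.81065

12.81065


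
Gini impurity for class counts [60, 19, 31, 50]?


Probabilities: [60/160, 19/160, 31/160, 50/160] ≈ [0.375, 0.1187, 0.1938, 0.3125]
Σpᵢ² = (3600 + 361 + 961 + 2500)/160² = 7422/25600
Gini = 1 - Σpᵢ² = 1 - 7422/25600 = 0.7101

0.7101


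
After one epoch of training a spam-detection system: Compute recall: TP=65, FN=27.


Recall = TP/(TP+FN)
= 65/(65+27)
= 65/92 = 70.65%

70.65%


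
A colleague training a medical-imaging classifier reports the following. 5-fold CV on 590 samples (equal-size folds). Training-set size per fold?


Fold size = 590/5 = 118
Training per fold = 590 - 118 = 472

472


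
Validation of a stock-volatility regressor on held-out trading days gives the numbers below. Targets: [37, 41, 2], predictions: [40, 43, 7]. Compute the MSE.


Squared errors: (37-40)²=9, (41-43)²=4, (2-7)²=25
Sum = 38
MSE = 38/3 = 38/3

38/3


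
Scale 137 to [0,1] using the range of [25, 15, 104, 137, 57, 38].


min=15, max=137
(137-15)/(137-15) = 122/122 = 1.0

1.0


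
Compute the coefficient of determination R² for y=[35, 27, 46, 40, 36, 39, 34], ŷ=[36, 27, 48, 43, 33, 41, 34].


ȳ = 36.7143
SS_res = Σ(y-ŷ)² = 27
SS_tot = Σ(y-ȳ)² = 207.43
R² = 1 - SS_res/SS_tot = 1 - 0.1302 = 0.8698

0.8698


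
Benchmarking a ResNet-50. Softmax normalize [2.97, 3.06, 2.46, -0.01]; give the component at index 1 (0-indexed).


Exponentials: e^2.97=19.4919, e^3.06=21.3276, e^2.46=11.7048, e^-0.01=0.99
Sum = 53.5143
Softmax = [0.3642, 0.3985, 0.2187, 0.0185]
p[1] = 21.3276/53.5143 = 0.3985

0.3985


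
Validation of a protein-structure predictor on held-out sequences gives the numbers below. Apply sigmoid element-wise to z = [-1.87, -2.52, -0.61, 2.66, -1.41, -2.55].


σ(-1.87) = 1/(1+e^1.87) = 0.1335
σ(-2.52) = 1/(1+e^2.52) = 0.0745
σ(-0.61) = 1/(1+e^0.61) = 0.3521
σ(2.66) = 1/(1+e^-2.66) = 0.9346
σ(-1.41) = 1/(1+e^1.41) = 0.1962
σ(-2.55) = 1/(1+e^2.55) = 0.0724
result = [0.1335, 0.0745, 0.3521, 0.9346, 0.1962, 0.0724]

[0.1335, 0.0745, 0.3521, 0.9346, 0.1962, 0.0724]


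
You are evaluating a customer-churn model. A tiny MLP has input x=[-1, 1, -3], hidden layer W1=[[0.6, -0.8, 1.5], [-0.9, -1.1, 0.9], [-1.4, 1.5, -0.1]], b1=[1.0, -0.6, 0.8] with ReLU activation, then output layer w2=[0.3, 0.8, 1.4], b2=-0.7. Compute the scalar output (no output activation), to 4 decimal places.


z1[0] = (0.6)·(-1) + (-0.8)·(1) + (1.5)·(-3) + 1.0 = -4.9
z1[1] = (-0.9)·(-1) + (-1.1)·(1) + (0.9)·(-3) - 0.6 = -3.5
z1[2] = (-1.4)·(-1) + (1.5)·(1) + (-0.1)·(-3) + 0.8 = 4.0
h = ReLU(z1) = [0.0, 0.0, 4.0]
output = (0.3)·(0.0) + (0.8)·(0.0) + (1.4)·(4.0) - 0.7 = 4.9

4.9


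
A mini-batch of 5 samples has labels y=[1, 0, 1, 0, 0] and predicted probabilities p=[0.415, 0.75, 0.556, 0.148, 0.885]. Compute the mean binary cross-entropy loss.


L[0] = -ln(0.415) = 0.8795
L[1] = -ln(1-0.75) = -ln(0.25) = 1.3863
L[2] = -ln(0.556) = 0.587
L[3] = -ln(1-0.148) = -ln(0.852) = 0.1602
L[4] = -ln(1-0.885) = -ln(0.115) = 2.1628
mean = (0.8795 + 1.3863 + 0.587 + 0.1602 + 2.1628)/5 = 1.0352

1.0352


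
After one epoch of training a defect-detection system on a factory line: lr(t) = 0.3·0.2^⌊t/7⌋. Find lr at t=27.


n_drops = ⌊27/7⌋ = 3
lr = 0.3·0.2^3 = 0.3·0.008 = 0.0024

0.0024


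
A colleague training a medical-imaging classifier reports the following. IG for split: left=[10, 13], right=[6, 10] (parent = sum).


Parent = [16, 23], H_parent = 0.9766
H_left = 0.9877 (n=23), H_right = 0.9544 (n=16)
H_children = (23/39)·0.9877 + (16/39)·0.9544 = 0.974
IG = 0.9766 - 0.974 = 0.0026

0.0026


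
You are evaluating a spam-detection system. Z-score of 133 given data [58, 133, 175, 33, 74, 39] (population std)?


μ = 85.3333, σ = 51.758
z = (133 - 85.3333)/51.758 = 0.921

0.921


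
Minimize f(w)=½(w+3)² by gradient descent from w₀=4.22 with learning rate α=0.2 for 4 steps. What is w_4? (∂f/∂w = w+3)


step 1: grad = 4.22+3 = 7.22; w = 4.22 - 0.2·(7.22) = 2.776
step 2: grad = 2.776+3 = 5.776; w = 2.776 - 0.2·(5.776) = 1.6208
step 3: grad = 1.6208+3 = 4.6208; w = 1.6208 - 0.2·(4.6208) = 0.69664
step 4: grad = 0.69664+3 = 3.69664; w = 0.69664 - 0.2·(3.69664) = -0.042688

-0.042688


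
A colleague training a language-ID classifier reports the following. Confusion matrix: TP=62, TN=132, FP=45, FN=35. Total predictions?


Total = TP + TN + FP + FN
= 62 + 132 + 45 + 35
= 274
(Predicted positive: 107, predicted negative: 167)

274


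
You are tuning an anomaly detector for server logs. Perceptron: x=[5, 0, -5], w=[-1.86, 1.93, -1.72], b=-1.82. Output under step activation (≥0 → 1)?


z = (5)·(-1.86) + (0)·(1.93) + (-5)·(-1.72) - 1.82
  = -2.52
step(z) = 0 (z<0)

0


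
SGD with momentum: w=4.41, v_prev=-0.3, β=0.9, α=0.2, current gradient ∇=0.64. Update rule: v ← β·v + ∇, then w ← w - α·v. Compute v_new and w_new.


v_new = 0.9·-0.3 + 0.64 = -0.27 + 0.64 = 0.37
w_new = 4.41 - 0.2·0.37 = 4.41 - 0.074 = 4.336

v_new=0.37, w_new=4.336


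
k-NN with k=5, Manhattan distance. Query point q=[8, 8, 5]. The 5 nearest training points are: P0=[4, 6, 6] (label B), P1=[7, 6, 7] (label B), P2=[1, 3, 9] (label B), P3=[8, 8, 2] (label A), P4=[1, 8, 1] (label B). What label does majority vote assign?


d(q,P0) = 7  (label B)
d(q,P1) = 5  (label B)
d(q,P2) = 16  (label B)
d(q,P3) = 3  (label A)
d(q,P4) = 11  (label B)
Votes: A=1, B=4
Majority → B

B


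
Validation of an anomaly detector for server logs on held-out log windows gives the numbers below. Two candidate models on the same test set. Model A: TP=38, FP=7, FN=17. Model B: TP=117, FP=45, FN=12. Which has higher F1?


Model A: P=38/45=0.8444, R=38/55=0.6909, F1=2PR/(P+R)=2TP/(2TP+FP+FN)=76/100=0.76
Model B: P=117/162=0.7222, R=117/129=0.907, F1=2PR/(P+R)=2TP/(2TP+FP+FN)=234/291=0.8041
0.76 < 0.8041 → Model B

Model B


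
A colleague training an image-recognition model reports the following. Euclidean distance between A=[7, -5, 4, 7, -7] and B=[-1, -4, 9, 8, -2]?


d = √((7+ 1)² + (-5+ 4)² + (4-9)² + (7-8)² + (-7+ 2)²)
  = √(64 + 1 + 25 + 1 + 25)
  = √116 = 10.7703

10.7703


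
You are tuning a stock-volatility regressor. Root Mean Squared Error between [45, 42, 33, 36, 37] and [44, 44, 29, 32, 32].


MSE = 62/5 = 12.4
RMSE = √(62/5) = 3.5214

3.5214


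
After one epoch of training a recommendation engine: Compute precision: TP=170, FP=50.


Precision = TP/(TP+FP)
= 170/(170+50)
= 170/220 = 77.27%

77.27%


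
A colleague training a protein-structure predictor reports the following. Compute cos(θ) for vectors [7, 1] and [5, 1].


A·B = 7·5 + 1·1 = 36
‖A‖ = √50 = 7.0711, ‖B‖ = √26 = 5.099
cos = 36/(√50·√26) = 36/√1300 = 0.9985

0.9985


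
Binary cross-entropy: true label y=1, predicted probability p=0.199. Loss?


BCE = -[y·ln(p) + (1-y)·ln(1-p)]
= -1·ln(0.199) - 0
= -ln(0.199) = 1.6145

1.6145


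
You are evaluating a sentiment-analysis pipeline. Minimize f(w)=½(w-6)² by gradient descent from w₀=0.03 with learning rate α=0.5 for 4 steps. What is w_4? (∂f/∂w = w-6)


step 1: grad = 0.03-6 = -5.97; w = 0.03 - 0.5·(-5.97) = 3.015
step 2: grad = 3.015-6 = -2.985; w = 3.015 - 0.5·(-2.985) = 4.5075
step 3: grad = 4.5075-6 = -1.4925; w = 4.5075 - 0.5·(-1.4925) = 5.25375
step 4: grad = 5.25375-6 = -0.74625; w = 5.25375 - 0.5·(-0.74625) = 5.626875

5.626875


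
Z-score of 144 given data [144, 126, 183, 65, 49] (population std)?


μ = 113.4, σ = 49.8582
z = (144 - 113.4)/49.8582 = 0.6137

0.6137


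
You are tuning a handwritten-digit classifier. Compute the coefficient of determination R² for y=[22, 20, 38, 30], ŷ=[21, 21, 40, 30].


ȳ = 27.5
SS_res = Σ(y-ŷ)² = 6
SS_tot = Σ(y-ȳ)² = 203
R² = 1 - SS_res/SS_tot = 1 - 0.0296 = 0.9704

0.9704


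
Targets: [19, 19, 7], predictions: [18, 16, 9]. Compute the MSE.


Squared errors: (19-18)²=1, (19-16)²=9, (7-9)²=4
Sum = 14
MSE = 14/3 = 14/3

14/3


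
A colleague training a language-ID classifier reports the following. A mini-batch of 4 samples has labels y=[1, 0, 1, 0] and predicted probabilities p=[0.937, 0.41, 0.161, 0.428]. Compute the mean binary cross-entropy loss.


L[0] = -ln(0.937) = 0.0651
L[1] = -ln(1-0.41) = -ln(0.59) = 0.5276
L[2] = -ln(0.161) = 1.8264
L[3] = -ln(1-0.428) = -ln(0.572) = 0.5586
mean = (0.0651 + 0.5276 + 1.8264 + 0.5586)/4 = 0.7444

0.7444


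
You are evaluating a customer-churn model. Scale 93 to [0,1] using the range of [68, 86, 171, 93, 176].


min=68, max=176
(93-68)/(176-68) = 25/108 = 0.2315

0.2315


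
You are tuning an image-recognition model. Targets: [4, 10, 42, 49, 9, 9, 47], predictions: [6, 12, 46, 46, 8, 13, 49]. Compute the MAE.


Absolute errors: |4-6|=2, |10-12|=2, |42-46|=4, |49-46|=3, |9-8|=1, |9-13|=4, |47-49|=2
Sum = 18
MAE = 18/7 = 18/7

18/7


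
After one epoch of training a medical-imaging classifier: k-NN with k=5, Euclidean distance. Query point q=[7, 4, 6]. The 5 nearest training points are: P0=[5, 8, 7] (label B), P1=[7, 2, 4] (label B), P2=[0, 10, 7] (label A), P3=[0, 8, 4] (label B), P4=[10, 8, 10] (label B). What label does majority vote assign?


d(q,P0) = 4.5826  (label B)
d(q,P1) = 2.8284  (label B)
d(q,P2) = 9.2736  (label A)
d(q,P3) = 8.3066  (label B)
d(q,P4) = 6.4031  (label B)
Votes: A=1, B=4
Majority → B

B


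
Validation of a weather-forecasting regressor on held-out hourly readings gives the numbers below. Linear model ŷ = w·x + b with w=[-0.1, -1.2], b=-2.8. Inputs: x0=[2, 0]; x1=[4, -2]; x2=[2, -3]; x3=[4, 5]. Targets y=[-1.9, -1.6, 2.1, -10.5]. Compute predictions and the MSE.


ŷ0 = (-0.1)·(2) + (-1.2)·(0) - 2.8 = -3.0
ŷ1 = (-0.1)·(4) + (-1.2)·(-2) - 2.8 = -0.8
ŷ2 = (-0.1)·(2) + (-1.2)·(-3) - 2.8 = 0.6
ŷ3 = (-0.1)·(4) + (-1.2)·(5) - 2.8 = -9.2
errors² = [1.21, 0.64, 2.25, 1.69]
MSE = 5.7900/4 = 1.4475

1.4475


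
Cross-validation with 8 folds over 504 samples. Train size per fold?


Fold size = 504/8 = 63
Training per fold = 504 - 63 = 441

441


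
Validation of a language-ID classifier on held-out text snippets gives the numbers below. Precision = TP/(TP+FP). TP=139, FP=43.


Precision = TP/(TP+FP)
= 139/(139+43)
= 139/182 = 76.37%

76.37%


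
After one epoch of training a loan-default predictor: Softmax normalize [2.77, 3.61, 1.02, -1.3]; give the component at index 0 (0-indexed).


Exponentials: e^2.77=15.9586, e^3.61=36.9661, e^1.02=2.7732, e^-1.3=0.2725
Sum = 55.9704
Softmax = [0.2851, 0.6605, 0.0495, 0.0049]
p[0] = 15.9586/55.9704 = 0.2851

0.2851


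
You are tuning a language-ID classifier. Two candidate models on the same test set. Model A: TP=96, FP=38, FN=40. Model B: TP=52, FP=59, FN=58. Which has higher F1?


Model A: P=96/134=0.7164, R=96/136=0.7059, F1=2PR/(P+R)=2TP/(2TP+FP+FN)=192/270=0.7111
Model B: P=52/111=0.4685, R=52/110=0.4727, F1=2PR/(P+R)=2TP/(2TP+FP+FN)=104/221=0.4706
0.7111 > 0.4706 → Model A

Model A


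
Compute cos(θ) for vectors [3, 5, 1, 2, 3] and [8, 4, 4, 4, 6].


A·B = 3·8 + 5·4 + 1·4 + 2·4 + 3·6 = 74
‖A‖ = √48 = 6.9282, ‖B‖ = √148 = 12.1655
cos = 74/(√48·√148) = 74/√7104 = 0.878

0.878


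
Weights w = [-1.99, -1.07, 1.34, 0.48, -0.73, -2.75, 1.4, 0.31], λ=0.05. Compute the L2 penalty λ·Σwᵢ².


‖w‖₂² = (-1.99)² + (-1.07)² + (1.34)² + (0.48)² + (-0.73)² + (-2.75)² + (1.4)² + (0.31)²
     = 3.9601 + 1.1449 + 1.7956 + 0.2304 + 0.5329 + 7.5625 + 1.96 + 0.0961
     = 17.2825
λ·‖w‖₂² = 0.05·17.2825 = 0.864125

0.864125
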